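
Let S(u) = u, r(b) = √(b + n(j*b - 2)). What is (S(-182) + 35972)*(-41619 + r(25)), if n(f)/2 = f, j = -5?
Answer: -1489544010 + 35790*I*√229 ≈ -1.4895e+9 + 5.416e+5*I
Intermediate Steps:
n(f) = 2*f
r(b) = √(-4 - 9*b) (r(b) = √(b + 2*(-5*b - 2)) = √(b + 2*(-2 - 5*b)) = √(b + (-4 - 10*b)) = √(-4 - 9*b))
(S(-182) + 35972)*(-41619 + r(25)) = (-182 + 35972)*(-41619 + √(-4 - 9*25)) = 35790*(-41619 + √(-4 - 225)) = 35790*(-41619 + √(-229)) = 35790*(-41619 + I*√229) = -1489544010 + 35790*I*√229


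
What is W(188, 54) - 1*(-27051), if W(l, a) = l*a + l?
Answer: 37391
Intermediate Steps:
W(l, a) = l + a*l (W(l, a) = a*l + l = l + a*l)
W(188, 54) - 1*(-27051) = 188*(1 + 54) - 1*(-27051) = 188*55 + 27051 = 10340 + 27051 = 37391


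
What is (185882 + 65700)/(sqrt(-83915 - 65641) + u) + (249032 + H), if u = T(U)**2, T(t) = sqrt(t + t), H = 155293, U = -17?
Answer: 15232018903/37678 - 1383701*I*sqrt(309)/37678 ≈ 4.0427e+5 - 645.56*I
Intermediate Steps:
T(t) = sqrt(2)*sqrt(t) (T(t) = sqrt(2*t) = sqrt(2)*sqrt(t))
u = -34 (u = (sqrt(2)*sqrt(-17))**2 = (sqrt(2)*(I*sqrt(17)))**2 = (I*sqrt(34))**2 = -34)
(185882 + 65700)/(sqrt(-83915 - 65641) + u) + (249032 + H) = (185882 + 65700)/(sqrt(-83915 - 65641) - 34) + (249032 + 155293) = 251582/(sqrt(-149556) - 34) + 404325 = 251582/(22*I*sqrt(309) - 34) + 404325 = 251582/(-34 + 22*I*sqrt(309)) + 404325 = 404325 + 251582/(-34 + 22*I*sqrt(309))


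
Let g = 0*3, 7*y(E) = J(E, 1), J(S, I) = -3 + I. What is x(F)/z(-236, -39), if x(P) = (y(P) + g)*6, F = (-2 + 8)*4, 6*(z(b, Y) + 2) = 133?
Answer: -72/847 ≈ -0.085006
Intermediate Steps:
z(b, Y) = 121/6 (z(b, Y) = -2 + (⅙)*133 = -2 + 133/6 = 121/6)
y(E) = -2/7 (y(E) = (-3 + 1)/7 = (⅐)*(-2) = -2/7)
g = 0
F = 24 (F = 6*4 = 24)
x(P) = -12/7 (x(P) = (-2/7 + 0)*6 = -2/7*6 = -12/7)
x(F)/z(-236, -39) = -12/(7*121/6) = -12/7*6/121 = -72/847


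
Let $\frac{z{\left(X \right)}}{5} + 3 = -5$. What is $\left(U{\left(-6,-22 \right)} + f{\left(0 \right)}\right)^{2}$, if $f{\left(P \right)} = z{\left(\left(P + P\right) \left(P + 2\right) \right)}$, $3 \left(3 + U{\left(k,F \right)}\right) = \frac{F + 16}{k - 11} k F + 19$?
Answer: $\frac{1162084}{2601} \approx 446.78$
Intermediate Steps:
$z{\left(X \right)} = -40$ ($z{\left(X \right)} = -15 + 5 \left(-5\right) = -15 - 25 = -40$)
$U{\left(k,F \right)} = \frac{10}{3} + \frac{F k \left(16 + F\right)}{3 \left(-11 + k\right)}$ ($U{\left(k,F \right)} = -3 + \frac{\frac{F + 16}{k - 11} k F + 19}{3} = -3 + \frac{\frac{16 + F}{-11 + k} k F + 19}{3} = -3 + \frac{\frac{k \left(16 + F\right)}{-11 + k} F + 19}{3} = -3 + \frac{\frac{F k \left(16 + F\right)}{-11 + k} + 19}{3} = -3 + \frac{19 + \frac{F k \left(16 + F\right)}{-11 + k}}{3} = -3 + \left(\frac{19}{3} + \frac{F k \left(16 + F\right)}{3 \left(-11 + k\right)}\right) = \frac{10}{3} + \frac{F k \left(16 + F\right)}{3 \left(-11 + k\right)}$)
$f{\left(P \right)} = -40$
$\left(U{\left(-6,-22 \right)} + f{\left(0 \right)}\right)^{2} = \left(\frac{-110 + 10 \left(-6\right) - 6 \left(-22\right)^{2} + 16 \left(-22\right) \left(-6\right)}{3 \left(-11 - 6\right)} - 40\right)^{2} = \left(\frac{-110 - 60 - 2904 + 2112}{3 \left(-17\right)} - 40\right)^{2} = \left(\frac{1}{3} \left(- \frac{1}{17}\right) \left(-110 - 60 - 2904 + 2112\right) - 40\right)^{2} = \left(\frac{1}{3} \left(- \frac{1}{17}\right) \left(-962\right) - 40\right)^{2} = \left(\frac{962}{51} - 40\right)^{2} = \left(- \frac{1078}{51}\right)^{2} = \frac{1162084}{2601}$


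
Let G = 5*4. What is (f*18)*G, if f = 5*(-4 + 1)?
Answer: -5400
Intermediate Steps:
f = -15 (f = 5*(-3) = -15)
G = 20
(f*18)*G = -15*18*20 = -270*20 = -5400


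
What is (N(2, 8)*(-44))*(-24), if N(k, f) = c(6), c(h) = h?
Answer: 6336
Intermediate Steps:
N(k, f) = 6
(N(2, 8)*(-44))*(-24) = (6*(-44))*(-24) = -264*(-24) = 6336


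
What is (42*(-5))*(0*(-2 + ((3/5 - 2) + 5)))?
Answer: 0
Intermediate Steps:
(42*(-5))*(0*(-2 + ((3/5 - 2) + 5))) = -0*(-2 + ((3*(⅕) - 2) + 5)) = -0*(-2 + ((⅗ - 2) + 5)) = -0*(-2 + (-7/5 + 5)) = -0*(-2 + 18/5) = -0*8/5 = -210*0 = 0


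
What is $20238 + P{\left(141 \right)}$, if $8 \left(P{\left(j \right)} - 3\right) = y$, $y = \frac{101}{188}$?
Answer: $\frac{30442565}{1504} \approx 20241.0$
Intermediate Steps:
$y = \frac{101}{188}$ ($y = 101 \cdot \frac{1}{188} = \frac{101}{188} \approx 0.53723$)
$P{\left(j \right)} = \frac{4613}{1504}$ ($P{\left(j \right)} = 3 + \frac{1}{8} \cdot \frac{101}{188} = 3 + \frac{101}{1504} = \frac{4613}{1504}$)
$20238 + P{\left(141 \right)} = 20238 + \frac{4613}{1504} = \frac{30442565}{1504}$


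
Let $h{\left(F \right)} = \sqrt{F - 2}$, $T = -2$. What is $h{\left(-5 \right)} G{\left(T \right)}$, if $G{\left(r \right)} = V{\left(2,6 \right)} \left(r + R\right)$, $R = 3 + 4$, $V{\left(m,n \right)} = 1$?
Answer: $5 i \sqrt{7} \approx 13.229 i$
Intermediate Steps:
$R = 7$
$h{\left(F \right)} = \sqrt{-2 + F}$
$G{\left(r \right)} = 7 + r$ ($G{\left(r \right)} = 1 \left(r + 7\right) = 1 \left(7 + r\right) = 7 + r$)
$h{\left(-5 \right)} G{\left(T \right)} = \sqrt{-2 - 5} \left(7 - 2\right) = \sqrt{-7} \cdot 5 = i \sqrt{7} \cdot 5 = 5 i \sqrt{7}$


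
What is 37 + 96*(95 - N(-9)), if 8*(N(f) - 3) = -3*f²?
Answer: 11785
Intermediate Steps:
N(f) = 3 - 3*f²/8 (N(f) = 3 + (-3*f²)/8 = 3 - 3*f²/8)
37 + 96*(95 - N(-9)) = 37 + 96*(95 - (3 - 3/8*(-9)²)) = 37 + 96*(95 - (3 - 3/8*81)) = 37 + 96*(95 - (3 - 243/8)) = 37 + 96*(95 - 1*(-219/8)) = 37 + 96*(95 + 219/8) = 37 + 96*(979/8) = 37 + 11748 = 11785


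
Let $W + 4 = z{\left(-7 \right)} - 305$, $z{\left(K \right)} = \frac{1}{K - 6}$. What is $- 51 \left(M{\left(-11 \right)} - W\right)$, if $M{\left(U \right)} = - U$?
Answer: $- \frac{212211}{13} \approx -16324.0$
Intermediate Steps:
$z{\left(K \right)} = \frac{1}{-6 + K}$
$W = - \frac{4018}{13}$ ($W = -4 - \left(305 - \frac{1}{-6 - 7}\right) = -4 - \left(305 - \frac{1}{-13}\right) = -4 - \frac{3966}{13} = - \frac{4018}{13} \approx -309.08$)
$- 51 \left(M{\left(-11 \right)} - W\right) = - 51 \left(\left(-1\right) \left(-11\right) - - \frac{4018}{13}\right) = - 51 \left(11 + \frac{4018}{13}\right) = \left(-51\right) \frac{4161}{13} = - \frac{212211}{13}$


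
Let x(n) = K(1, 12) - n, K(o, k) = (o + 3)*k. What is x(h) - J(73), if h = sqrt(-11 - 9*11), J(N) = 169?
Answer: -121 - I*sqrt(110) ≈ -121.0 - 10.488*I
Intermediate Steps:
K(o, k) = k*(3 + o) (K(o, k) = (3 + o)*k = k*(3 + o))
h = I*sqrt(110) (h = sqrt(-11 - 99) = sqrt(-110) = I*sqrt(110) ≈ 10.488*I)
x(n) = 48 - n (x(n) = 12*(3 + 1) - n = 12*4 - n = 48 - n)
x(h) - J(73) = (48 - I*sqrt(110)) - 1*169 = (48 - I*sqrt(110)) - 169 = -121 - I*sqrt(110)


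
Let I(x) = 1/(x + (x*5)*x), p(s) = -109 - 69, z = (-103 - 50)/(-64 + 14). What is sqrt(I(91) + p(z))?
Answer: I*sqrt(76625341338)/20748 ≈ 13.342*I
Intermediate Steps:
z = 153/50 (z = -153/(-50) = -153*(-1/50) = 153/50 ≈ 3.0600)
p(s) = -178
I(x) = 1/(x + 5*x**2) (I(x) = 1/(x + (5*x)*x) = 1/(x + 5*x**2))
sqrt(I(91) + p(z)) = sqrt(1/(91*(1 + 5*91)) - 178) = sqrt(1/(91*(1 + 455)) - 178) = sqrt((1/91)/456 - 178) = sqrt((1/91)*(1/456) - 178) = sqrt(1/41496 - 178) = sqrt(-7386287/41496) = I*sqrt(76625341338)/20748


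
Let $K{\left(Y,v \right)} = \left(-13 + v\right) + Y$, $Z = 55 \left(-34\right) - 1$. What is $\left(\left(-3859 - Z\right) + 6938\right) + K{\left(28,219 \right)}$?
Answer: $5184$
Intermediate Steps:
$Z = -1871$ ($Z = -1870 - 1 = -1871$)
$K{\left(Y,v \right)} = -13 + Y + v$
$\left(\left(-3859 - Z\right) + 6938\right) + K{\left(28,219 \right)} = \left(\left(-3859 - -1871\right) + 6938\right) + \left(-13 + 28 + 219\right) = \left(\left(-3859 + 1871\right) + 6938\right) + 234 = \left(-1988 + 6938\right) + 234 = 4950 + 234 = 5184$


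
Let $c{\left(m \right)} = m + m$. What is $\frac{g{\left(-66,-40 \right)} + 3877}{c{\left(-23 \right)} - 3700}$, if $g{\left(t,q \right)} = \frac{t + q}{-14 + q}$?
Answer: $- \frac{52366}{50571} \approx -1.0355$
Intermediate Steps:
$c{\left(m \right)} = 2 m$
$g{\left(t,q \right)} = \frac{q + t}{-14 + q}$
$\frac{g{\left(-66,-40 \right)} + 3877}{c{\left(-23 \right)} - 3700} = \frac{\frac{-40 - 66}{-14 - 40} + 3877}{2 \left(-23\right) - 3700} = \frac{\frac{1}{-54} \left(-106\right) + 3877}{-46 - 3700} = \frac{\left(- \frac{1}{54}\right) \left(-106\right) + 3877}{-3746} = \left(\frac{53}{27} + 3877\right) \left(- \frac{1}{3746}\right) = \frac{104732}{27} \left(- \frac{1}{3746}\right) = - \frac{52366}{50571}$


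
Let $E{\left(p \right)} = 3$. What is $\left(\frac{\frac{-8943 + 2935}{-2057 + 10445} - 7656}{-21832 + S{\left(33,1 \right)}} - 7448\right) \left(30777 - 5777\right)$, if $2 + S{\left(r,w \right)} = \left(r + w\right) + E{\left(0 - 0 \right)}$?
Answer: $- \frac{8510485732450000}{45708309} \approx -1.8619 \cdot 10^{8}$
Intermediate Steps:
$S{\left(r,w \right)} = 1 + r + w$ ($S{\left(r,w \right)} = -2 + \left(\left(r + w\right) + 3\right) = -2 + \left(3 + r + w\right) = 1 + r + w$)
$\left(\frac{\frac{-8943 + 2935}{-2057 + 10445} - 7656}{-21832 + S{\left(33,1 \right)}} - 7448\right) \left(30777 - 5777\right) = \left(\frac{\frac{-8943 + 2935}{-2057 + 10445} - 7656}{-21832 + \left(1 + 33 + 1\right)} - 7448\right) \left(30777 - 5777\right) = \left(\frac{- \frac{6008}{8388} - 7656}{-21832 + 35} - 7448\right) 25000 = \left(\frac{\left(-6008\right) \frac{1}{8388} - 7656}{-21797} - 7448\right) 25000 = \left(\left(- \frac{1502}{2097} - 7656\right) \left(- \frac{1}{21797}\right) - 7448\right) 25000 = \left(\left(- \frac{16056134}{2097}\right) \left(- \frac{1}{21797}\right) - 7448\right) 25000 = \left(\frac{16056134}{45708309} - 7448\right) 25000 = \left(- \frac{340419429298}{45708309}\right) 25000 = - \frac{8510485732450000}{45708309}$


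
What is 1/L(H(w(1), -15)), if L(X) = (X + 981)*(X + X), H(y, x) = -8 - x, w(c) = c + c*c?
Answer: 1/13832 ≈ 7.2296e-5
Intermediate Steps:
w(c) = c + c**2
L(X) = 2*X*(981 + X) (L(X) = (981 + X)*(2*X) = 2*X*(981 + X))
1/L(H(w(1), -15)) = 1/(2*(-8 - 1*(-15))*(981 + (-8 - 1*(-15)))) = 1/(2*(-8 + 15)*(981 + (-8 + 15))) = 1/(2*7*(981 + 7)) = 1/(2*7*988) = 1/13832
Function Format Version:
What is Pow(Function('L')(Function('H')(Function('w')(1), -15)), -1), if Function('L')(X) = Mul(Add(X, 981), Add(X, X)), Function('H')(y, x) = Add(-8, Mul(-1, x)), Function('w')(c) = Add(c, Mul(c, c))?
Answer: Rational(1, 13832) ≈ 7.2296e-5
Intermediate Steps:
Function('w')(c) = Add(c, Pow(c, 2))
Function('L')(X) = Mul(2, X, Add(981, X)) (Function('L')(X) = Mul(Add(981, X), Mul(2, X)) = Mul(2, X, Add(981, X)))
Pow(Function('L')(Function('H')(Function('w')(1), -15)), -1) = Pow(Mul(2, Add(-8, Mul(-1, -15)), Add(981, Add(-8, Mul(-1, -15)))), -1) = Pow(Mul(2, Add(-8, 15), Add(981, Add(-8, 15))), -1) = Pow(Mul(2, 7, Add(981, 7)), -1) = Pow(Mul(2, 7, 988), -1) = Pow(13832, -1) = Rational(1, 13832)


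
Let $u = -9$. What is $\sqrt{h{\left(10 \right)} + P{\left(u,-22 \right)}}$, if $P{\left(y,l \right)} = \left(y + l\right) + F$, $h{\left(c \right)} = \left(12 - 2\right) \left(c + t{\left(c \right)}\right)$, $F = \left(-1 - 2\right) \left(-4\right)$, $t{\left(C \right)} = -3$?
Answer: $\sqrt{51} \approx 7.1414$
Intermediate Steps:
$F = 12$ ($F = \left(-3\right) \left(-4\right) = 12$)
$h{\left(c \right)} = -30 + 10 c$ ($h{\left(c \right)} = \left(12 - 2\right) \left(c - 3\right) = 10 \left(-3 + c\right) = -30 + 10 c$)
$P{\left(y,l \right)} = 12 + l + y$ ($P{\left(y,l \right)} = \left(y + l\right) + 12 = \left(l + y\right) + 12 = 12 + l + y$)
$\sqrt{h{\left(10 \right)} + P{\left(u,-22 \right)}} = \sqrt{\left(-30 + 10 \cdot 10\right) - 19} = \sqrt{\left(-30 + 100\right) - 19} = \sqrt{70 - 19} = \sqrt{51}$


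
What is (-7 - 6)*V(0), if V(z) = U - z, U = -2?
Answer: 26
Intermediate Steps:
V(z) = -2 - z
(-7 - 6)*V(0) = (-7 - 6)*(-2 - 1*0) = -13*(-2 + 0) = -13*(-2) = 26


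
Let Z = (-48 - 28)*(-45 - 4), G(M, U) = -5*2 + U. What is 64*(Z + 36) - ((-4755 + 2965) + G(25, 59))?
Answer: 242381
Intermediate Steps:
G(M, U) = -10 + U
Z = 3724 (Z = -76*(-49) = 3724)
64*(Z + 36) - ((-4755 + 2965) + G(25, 59)) = 64*(3724 + 36) - ((-4755 + 2965) + (-10 + 59)) = 64*3760 - (-1790 + 49) = 240640 - 1*(-1741) = 240640 + 1741 = 242381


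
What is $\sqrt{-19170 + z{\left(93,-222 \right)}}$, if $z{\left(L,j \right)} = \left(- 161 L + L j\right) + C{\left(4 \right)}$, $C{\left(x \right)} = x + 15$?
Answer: $i \sqrt{54770} \approx 234.03 i$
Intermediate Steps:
$C{\left(x \right)} = 15 + x$
$z{\left(L,j \right)} = 19 - 161 L + L j$ ($z{\left(L,j \right)} = \left(- 161 L + L j\right) + \left(15 + 4\right) = \left(- 161 L + L j\right) + 19 = 19 - 161 L + L j$)
$\sqrt{-19170 + z{\left(93,-222 \right)}} = \sqrt{-19170 + \left(19 - 14973 + 93 \left(-222\right)\right)} = \sqrt{-19170 - 35600} = \sqrt{-54770} = i \sqrt{54770}$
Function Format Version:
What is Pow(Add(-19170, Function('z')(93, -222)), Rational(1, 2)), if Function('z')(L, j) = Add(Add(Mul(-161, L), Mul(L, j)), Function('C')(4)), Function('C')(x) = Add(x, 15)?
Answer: Mul(I, Pow(54770, Rational(1, 2))) ≈ Mul(234.03, I)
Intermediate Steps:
Function('C')(x) = Add(15, x)
Function('z')(L, j) = Add(19, Mul(-161, L), Mul(L, j)) (Function('z')(L, j) = Add(Add(Mul(-161, L), Mul(L, j)), Add(15, 4)) = Add(Add(Mul(-161, L), Mul(L, j)), 19) = Add(19, Mul(-161, L), Mul(L, j)))
Pow(Add(-19170, Function('z')(93, -222)), Rational(1, 2)) = Pow(Add(-19170, Add(19, Mul(-161, 93), Mul(93, -222))), Rational(1, 2)) = Pow(Add(-19170, Add(19, -14973, -20646)), Rational(1, 2)) = Pow(Add(-19170, -35600), Rational(1, 2)) = Pow(-54770, Rational(1, 2)) = Mul(I, Pow(54770, Rational(1, 2)))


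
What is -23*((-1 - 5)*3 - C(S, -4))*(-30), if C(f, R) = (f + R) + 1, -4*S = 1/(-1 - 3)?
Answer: -83145/8 ≈ -10393.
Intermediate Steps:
S = 1/16 (S = -1/(4*(-1 - 3)) = -¼/(-4) = -¼*(-¼) = 1/16 ≈ 0.062500)
C(f, R) = 1 + R + f (C(f, R) = (R + f) + 1 = 1 + R + f)
-23*((-1 - 5)*3 - C(S, -4))*(-30) = -23*((-1 - 5)*3 - (1 - 4 + 1/16))*(-30) = -23*(-6*3 - 1*(-47/16))*(-30) = -23*(-18 + 47/16)*(-30) = -23*(-241/16)*(-30) = (5543/16)*(-30) = -83145/8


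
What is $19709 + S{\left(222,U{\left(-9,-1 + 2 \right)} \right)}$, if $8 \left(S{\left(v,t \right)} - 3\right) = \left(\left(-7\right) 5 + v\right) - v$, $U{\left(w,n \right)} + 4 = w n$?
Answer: $\frac{157661}{8} \approx 19708.0$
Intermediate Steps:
$U{\left(w,n \right)} = -4 + n w$ ($U{\left(w,n \right)} = -4 + w n = -4 + n w$)
$S{\left(v,t \right)} = - \frac{11}{8}$ ($S{\left(v,t \right)} = 3 + \frac{\left(\left(-7\right) 5 + v\right) - v}{8} = 3 + \frac{\left(-35 + v\right) - v}{8} = 3 + \frac{1}{8} \left(-35\right) = 3 - \frac{35}{8} = - \frac{11}{8}$)
$19709 + S{\left(222,U{\left(-9,-1 + 2 \right)} \right)} = 19709 - \frac{11}{8} = \frac{157661}{8}$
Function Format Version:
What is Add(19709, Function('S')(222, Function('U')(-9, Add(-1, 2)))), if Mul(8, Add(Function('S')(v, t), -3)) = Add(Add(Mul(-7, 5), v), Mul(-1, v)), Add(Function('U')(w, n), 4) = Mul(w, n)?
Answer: Rational(157661, 8) ≈ 19708.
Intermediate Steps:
Function('U')(w, n) = Add(-4, Mul(n, w)) (Function('U')(w, n) = Add(-4, Mul(w, n)) = Add(-4, Mul(n, w)))
Function('S')(v, t) = Rational(-11, 8) (Function('S')(v, t) = Add(3, Mul(Rational(1, 8), Add(Add(Mul(-7, 5), v), Mul(-1, v)))) = Add(3, Mul(Rational(1, 8), Add(Add(-35, v), Mul(-1, v)))) = Add(3, Mul(Rational(1, 8), -35)) = Add(3, Rational(-35, 8)) = Rational(-11, 8))
Add(19709, Function('S')(222, Function('U')(-9, Add(-1, 2)))) = Add(19709, Rational(-11, 8)) = Rational(157661, 8)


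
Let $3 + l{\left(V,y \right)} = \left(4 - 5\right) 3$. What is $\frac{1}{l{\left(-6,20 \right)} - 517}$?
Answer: $- \frac{1}{523} \approx -0.001912$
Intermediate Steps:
$l{\left(V,y \right)} = -6$ ($l{\left(V,y \right)} = -3 + \left(4 - 5\right) 3 = -3 - 3 = -6$)
$\frac{1}{l{\left(-6,20 \right)} - 517} = \frac{1}{-6 - 517} = \frac{1}{-523} = - \frac{1}{523}$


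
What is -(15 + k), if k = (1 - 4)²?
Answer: -24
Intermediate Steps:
k = 9 (k = (-3)² = 9)
-(15 + k) = -(15 + 9) = -1*24 = -24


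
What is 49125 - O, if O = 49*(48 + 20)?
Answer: 45793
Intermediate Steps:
O = 3332 (O = 49*68 = 3332)
49125 - O = 49125 - 1*3332 = 49125 - 3332 = 45793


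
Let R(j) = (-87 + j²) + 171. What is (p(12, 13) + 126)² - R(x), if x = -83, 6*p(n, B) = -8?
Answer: 77119/9 ≈ 8568.8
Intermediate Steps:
p(n, B) = -4/3 (p(n, B) = (⅙)*(-8) = -4/3)
R(j) = 84 + j²
(p(12, 13) + 126)² - R(x) = (-4/3 + 126)² - (84 + (-83)²) = (374/3)² - (84 + 6889) = 139876/9 - 1*6973 = 139876/9 - 6973 = 77119/9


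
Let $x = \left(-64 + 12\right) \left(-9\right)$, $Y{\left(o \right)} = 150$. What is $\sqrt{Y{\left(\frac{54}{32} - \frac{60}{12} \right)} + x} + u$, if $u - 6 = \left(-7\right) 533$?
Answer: $-3725 + \sqrt{618} \approx -3700.1$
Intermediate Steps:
$x = 468$ ($x = \left(-52\right) \left(-9\right) = 468$)
$u = -3725$ ($u = 6 - 3731 = -3725$)
$\sqrt{Y{\left(\frac{54}{32} - \frac{60}{12} \right)} + x} + u = \sqrt{150 + 468} - 3725 = \sqrt{618} - 3725 = -3725 + \sqrt{618}$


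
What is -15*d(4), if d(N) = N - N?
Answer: 0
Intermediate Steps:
d(N) = 0
-15*d(4) = -15*0 = 0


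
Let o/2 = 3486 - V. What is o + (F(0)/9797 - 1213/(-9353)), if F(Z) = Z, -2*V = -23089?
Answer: -150741088/9353 ≈ -16117.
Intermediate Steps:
V = 23089/2 (V = -1/2*(-23089) = 23089/2 ≈ 11545.)
o = -16117 (o = 2*(3486 - 1*23089/2) = 2*(3486 - 23089/2) = 2*(-16117/2) = -16117)
o + (F(0)/9797 - 1213/(-9353)) = -16117 + (0/9797 - 1213/(-9353)) = -16117 + (0*(1/9797) - 1213*(-1/9353)) = -16117 + (0 + 1213/9353) = -16117 + 1213/9353 = -150741088/9353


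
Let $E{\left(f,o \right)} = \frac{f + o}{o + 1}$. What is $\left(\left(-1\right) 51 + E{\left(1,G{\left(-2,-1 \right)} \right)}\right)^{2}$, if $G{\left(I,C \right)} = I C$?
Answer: $2500$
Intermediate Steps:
$G{\left(I,C \right)} = C I$
$E{\left(f,o \right)} = \frac{f + o}{1 + o}$
$\left(\left(-1\right) 51 + E{\left(1,G{\left(-2,-1 \right)} \right)}\right)^{2} = \left(\left(-1\right) 51 + \frac{1 - -2}{1 - -2}\right)^{2} = \left(-51 + \frac{1 + 2}{1 + 2}\right)^{2} = \left(-51 + \frac{1}{3} \cdot 3\right)^{2} = \left(-51 + 1\right)^{2} = \left(-50\right)^{2} = 2500$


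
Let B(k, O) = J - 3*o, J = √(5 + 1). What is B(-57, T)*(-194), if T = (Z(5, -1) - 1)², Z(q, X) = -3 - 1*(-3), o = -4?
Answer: -2328 - 194*√6 ≈ -2803.2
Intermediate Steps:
Z(q, X) = 0 (Z(q, X) = -3 + 3 = 0)
T = 1 (T = (0 - 1)² = (-1)² = 1)
J = √6 ≈ 2.4495
B(k, O) = 12 + √6 (B(k, O) = √6 - 3*(-4) = √6 + 12 = 12 + √6)
B(-57, T)*(-194) = (12 + √6)*(-194) = -2328 - 194*√6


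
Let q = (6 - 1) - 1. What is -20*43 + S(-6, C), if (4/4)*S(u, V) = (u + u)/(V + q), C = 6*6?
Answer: -8603/10 ≈ -860.30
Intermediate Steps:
C = 36
q = 4 (q = 5 - 1 = 4)
S(u, V) = 2*u/(4 + V) (S(u, V) = (u + u)/(V + 4) = (2*u)/(4 + V) = 2*u/(4 + V))
-20*43 + S(-6, C) = -20*43 + 2*(-6)/(4 + 36) = -860 + 2*(-6)/40 = -860 + 2*(-6)*(1/40) = -860 - 3/10 = -8603/10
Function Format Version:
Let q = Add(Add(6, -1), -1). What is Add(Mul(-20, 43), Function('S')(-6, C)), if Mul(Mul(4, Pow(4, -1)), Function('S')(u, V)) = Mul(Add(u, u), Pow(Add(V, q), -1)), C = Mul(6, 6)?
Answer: Rational(-8603, 10) ≈ -860.30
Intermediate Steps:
C = 36
q = 4 (q = Add(5, -1) = 4)
Function('S')(u, V) = Mul(2, u, Pow(Add(4, V), -1)) (Function('S')(u, V) = Mul(Add(u, u), Pow(Add(V, 4), -1)) = Mul(Mul(2, u), Pow(Add(4, V), -1)) = Mul(2, u, Pow(Add(4, V), -1)))
Add(Mul(-20, 43), Function('S')(-6, C)) = Add(Mul(-20, 43), Mul(2, -6, Pow(Add(4, 36), -1))) = Add(-860, Mul(2, -6, Pow(40, -1))) = Add(-860, Mul(2, -6, Rational(1, 40))) = Add(-860, Rational(-3, 10)) = Rational(-8603, 10)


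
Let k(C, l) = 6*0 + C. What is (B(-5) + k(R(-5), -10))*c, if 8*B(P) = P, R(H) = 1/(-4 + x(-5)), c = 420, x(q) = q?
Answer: -1855/6 ≈ -309.17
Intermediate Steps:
R(H) = -⅑ (R(H) = 1/(-4 - 5) = 1/(-9) = -⅑)
k(C, l) = C (k(C, l) = 0 + C = C)
B(P) = P/8
(B(-5) + k(R(-5), -10))*c = ((⅛)*(-5) - ⅑)*420 = (-5/8 - ⅑)*420 = -53/72*420 = -1855/6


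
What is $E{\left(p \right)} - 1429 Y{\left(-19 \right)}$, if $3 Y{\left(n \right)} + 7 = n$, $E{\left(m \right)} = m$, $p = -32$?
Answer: $\frac{37058}{3} \approx 12353.0$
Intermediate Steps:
$Y{\left(n \right)} = - \frac{7}{3} + \frac{n}{3}$
$E{\left(p \right)} - 1429 Y{\left(-19 \right)} = -32 - 1429 \left(- \frac{7}{3} + \frac{1}{3} \left(-19\right)\right) = -32 - 1429 \left(- \frac{7}{3} - \frac{19}{3}\right) = -32 - - \frac{37154}{3} = -32 + \frac{37154}{3} = \frac{37058}{3}$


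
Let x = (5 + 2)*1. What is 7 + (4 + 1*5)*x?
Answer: 70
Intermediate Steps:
x = 7 (x = 7*1 = 7)
7 + (4 + 1*5)*x = 7 + (4 + 1*5)*7 = 7 + (4 + 5)*7 = 7 + 9*7 = 7 + 63 = 70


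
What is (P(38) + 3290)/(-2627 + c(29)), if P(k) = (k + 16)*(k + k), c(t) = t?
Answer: -3697/1299 ≈ -2.8460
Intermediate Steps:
P(k) = 2*k*(16 + k) (P(k) = (16 + k)*(2*k) = 2*k*(16 + k))
(P(38) + 3290)/(-2627 + c(29)) = (2*38*(16 + 38) + 3290)/(-2627 + 29) = (2*38*54 + 3290)/(-2598) = (4104 + 3290)*(-1/2598) = 7394*(-1/2598) = -3697/1299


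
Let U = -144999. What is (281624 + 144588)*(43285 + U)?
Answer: -43351727368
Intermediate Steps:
(281624 + 144588)*(43285 + U) = (281624 + 144588)*(43285 - 144999) = 426212*(-101714) = -43351727368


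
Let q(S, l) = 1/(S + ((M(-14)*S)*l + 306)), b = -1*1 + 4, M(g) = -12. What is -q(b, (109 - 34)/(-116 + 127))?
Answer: -11/699 ≈ -0.015737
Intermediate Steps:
b = 3 (b = -1 + 4 = 3)
q(S, l) = 1/(306 + S - 12*S*l) (q(S, l) = 1/(S + ((-12*S)*l + 306)) = 1/(S + (-12*S*l + 306)) = 1/(S + (306 - 12*S*l)) = 1/(306 + S - 12*S*l))
-q(b, (109 - 34)/(-116 + 127)) = -1/(306 + 3 - 12*3*(109 - 34)/(-116 + 127)) = -1/(306 + 3 - 12*3*75/11) = -1/(306 + 3 - 2700/11) = -1/699/11 = -1*11/699 = -11/699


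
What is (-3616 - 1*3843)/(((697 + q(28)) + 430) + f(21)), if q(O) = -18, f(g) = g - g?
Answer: -7459/1109 ≈ -6.7259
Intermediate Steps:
f(g) = 0
(-3616 - 1*3843)/(((697 + q(28)) + 430) + f(21)) = (-3616 - 1*3843)/(((697 - 18) + 430) + 0) = (-3616 - 3843)/((679 + 430) + 0) = -7459/(1109 + 0) = -7459/1109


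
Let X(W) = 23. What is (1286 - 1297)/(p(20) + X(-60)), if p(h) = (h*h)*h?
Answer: -11/8023 ≈ -0.0013711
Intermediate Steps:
p(h) = h³ (p(h) = h²*h = h³)
(1286 - 1297)/(p(20) + X(-60)) = (1286 - 1297)/(20³ + 23) = -11/(8000 + 23) = -11/8023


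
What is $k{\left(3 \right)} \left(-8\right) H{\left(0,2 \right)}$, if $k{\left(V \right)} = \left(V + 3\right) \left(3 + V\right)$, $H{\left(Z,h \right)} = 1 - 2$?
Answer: $288$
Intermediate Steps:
$H{\left(Z,h \right)} = -1$ ($H{\left(Z,h \right)} = 1 - 2 = -1$)
$k{\left(V \right)} = \left(3 + V\right)^{2}$ ($k{\left(V \right)} = \left(3 + V\right) \left(3 + V\right) = \left(3 + V\right)^{2}$)
$k{\left(3 \right)} \left(-8\right) H{\left(0,2 \right)} = \left(3 + 3\right)^{2} \left(-8\right) \left(-1\right) = 6^{2} \left(-8\right) \left(-1\right) = 36 \left(-8\right) \left(-1\right) = \left(-288\right) \left(-1\right) = 288$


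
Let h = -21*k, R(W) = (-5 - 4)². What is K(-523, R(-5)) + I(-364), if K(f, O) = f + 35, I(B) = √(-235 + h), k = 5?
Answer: -488 + 2*I*√85 ≈ -488.0 + 18.439*I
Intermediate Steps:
R(W) = 81 (R(W) = (-9)² = 81)
h = -105 (h = -21*5 = -105)
I(B) = 2*I*√85 (I(B) = √(-235 - 105) = √(-340) = 2*I*√85)
K(f, O) = 35 + f
K(-523, R(-5)) + I(-364) = (35 - 523) + 2*I*√85 = -488 + 2*I*√85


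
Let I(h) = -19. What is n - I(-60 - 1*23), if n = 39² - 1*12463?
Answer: -10923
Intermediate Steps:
n = -10942 (n = 1521 - 12463 = -10942)
n - I(-60 - 1*23) = -10942 - 1*(-19) = -10942 + 19 = -10923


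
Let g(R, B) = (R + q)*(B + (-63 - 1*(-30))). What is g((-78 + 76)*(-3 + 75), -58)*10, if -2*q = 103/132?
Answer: 17344145/132 ≈ 1.3140e+5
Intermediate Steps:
q = -103/264 (q = -103/(2*132) = -1/2*103/132 = -103/264 ≈ -0.39015)
g(R, B) = (-33 + B)*(-103/264 + R) (g(R, B) = (R - 103/264)*(B + (-63 - 1*(-30))) = (-103/264 + R)*(B + (-63 + 30)) = (-103/264 + R)*(B - 33) = (-103/264 + R)*(-33 + B) = (-33 + B)*(-103/264 + R))
g((-78 + 76)*(-3 + 75), -58)*10 = (103/8 - 33*(-78 + 76)*(-3 + 75) - 103/264*(-58) - 58*(-78 + 76)*(-3 + 75))*10 = (103/8 - (-66)*72 + 2987/132 - (-116)*72)*10 = (103/8 - 33*(-144) + 2987/132 - 58*(-144))*10 = (103/8 + 4752 + 2987/132 + 8352)*10 = (3468829/264)*10 = 17344145/132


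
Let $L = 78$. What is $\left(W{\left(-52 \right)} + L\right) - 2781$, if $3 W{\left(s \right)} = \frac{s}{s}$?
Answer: $- \frac{8108}{3} \approx -2702.7$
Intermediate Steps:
$W{\left(s \right)} = \frac{1}{3}$ ($W{\left(s \right)} = \frac{s \frac{1}{s}}{3} = \frac{1}{3} \cdot 1 = \frac{1}{3}$)
$\left(W{\left(-52 \right)} + L\right) - 2781 = \left(\frac{1}{3} + 78\right) - 2781 = \frac{235}{3} - 2781 = - \frac{8108}{3}$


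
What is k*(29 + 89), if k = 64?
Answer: 7552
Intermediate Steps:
k*(29 + 89) = 64*(29 + 89) = 64*118 = 7552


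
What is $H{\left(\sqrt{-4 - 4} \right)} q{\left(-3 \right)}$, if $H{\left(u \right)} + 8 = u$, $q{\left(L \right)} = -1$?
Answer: $8 - 2 i \sqrt{2} \approx 8.0 - 2.8284 i$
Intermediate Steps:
$H{\left(u \right)} = -8 + u$
$H{\left(\sqrt{-4 - 4} \right)} q{\left(-3 \right)} = \left(-8 + \sqrt{-4 - 4}\right) \left(-1\right) = \left(-8 + \sqrt{-8}\right) \left(-1\right) = \left(-8 + 2 i \sqrt{2}\right) \left(-1\right) = 8 - 2 i \sqrt{2}$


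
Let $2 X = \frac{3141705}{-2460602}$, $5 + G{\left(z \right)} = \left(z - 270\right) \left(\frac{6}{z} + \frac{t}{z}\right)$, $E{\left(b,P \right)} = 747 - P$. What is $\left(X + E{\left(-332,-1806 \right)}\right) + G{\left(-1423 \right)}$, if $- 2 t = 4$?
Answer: $\frac{17872176895289}{7002873292} \approx 2552.1$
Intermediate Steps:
$t = -2$ ($t = \left(- \frac{1}{2}\right) 4 = -2$)
$G{\left(z \right)} = -5 + \frac{4 \left(-270 + z\right)}{z}$ ($G{\left(z \right)} = -5 + \left(z - 270\right) \left(\frac{6}{z} - \frac{2}{z}\right) = -5 + \left(z - 270\right) \frac{4}{z} = -5 + \left(-270 + z\right) \frac{4}{z} = -5 + \frac{4 \left(-270 + z\right)}{z}$)
$X = - \frac{3141705}{4921204}$ ($X = \frac{3141705 \frac{1}{-2460602}}{2} = \frac{3141705 \left(- \frac{1}{2460602}\right)}{2} = \frac{1}{2} \left(- \frac{3141705}{2460602}\right) = - \frac{3141705}{4921204} \approx -0.6384$)
$\left(X + E{\left(-332,-1806 \right)}\right) + G{\left(-1423 \right)} = \left(- \frac{3141705}{4921204} + \left(747 - -1806\right)\right) + \frac{-1080 - -1423}{-1423} = \left(- \frac{3141705}{4921204} + \left(747 + 1806\right)\right) - \frac{-1080 + 1423}{1423} = \left(- \frac{3141705}{4921204} + 2553\right) - \frac{343}{1423} = \frac{12560692107}{4921204} - \frac{343}{1423} = \frac{17872176895289}{7002873292}$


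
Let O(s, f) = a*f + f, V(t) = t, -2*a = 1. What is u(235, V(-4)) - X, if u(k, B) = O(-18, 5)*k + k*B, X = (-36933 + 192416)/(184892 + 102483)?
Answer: -202910341/574750 ≈ -353.04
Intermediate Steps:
a = -½ (a = -½*1 = -½ ≈ -0.50000)
X = 155483/287375 ≈ 0.54105
O(s, f) = f/2 (O(s, f) = -f/2 + f = f/2)
u(k, B) = 5*k/2 + B*k (u(k, B) = ((½)*5)*k + k*B = 5*k/2 + B*k)
u(235, V(-4)) - X = (½)*235*(5 + 2*(-4)) - 1*155483/287375 = (½)*235*(5 - 8) - 155483/287375 = (½)*235*(-3) - 155483/287375 = -705/2 - 155483/287375 = -202910341/574750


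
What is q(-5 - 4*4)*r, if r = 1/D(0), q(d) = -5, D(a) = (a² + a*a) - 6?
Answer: ⅚ ≈ 0.83333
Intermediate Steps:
D(a) = -6 + 2*a² (D(a) = (a² + a²) - 6 = 2*a² - 6 = -6 + 2*a²)
r = -⅙ (r = 1/(-6 + 2*0²) = 1/(-6 + 2*0) = 1/(-6 + 0) = 1/(-6) = -⅙ ≈ -0.16667)
q(-5 - 4*4)*r = -5*(-⅙) = ⅚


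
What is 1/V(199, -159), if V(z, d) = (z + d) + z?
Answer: 1/239 ≈ 0.0041841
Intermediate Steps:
V(z, d) = d + 2*z (V(z, d) = (d + z) + z = d + 2*z)
1/V(199, -159) = 1/(-159 + 2*199) = 1/(-159 + 398) = 1/239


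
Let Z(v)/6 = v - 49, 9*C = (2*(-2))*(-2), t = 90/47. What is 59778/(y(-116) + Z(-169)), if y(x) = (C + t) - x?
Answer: -12643047/251515 ≈ -50.268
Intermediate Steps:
t = 90/47 (t = 90*(1/47) = 90/47 ≈ 1.9149)
C = 8/9 (C = ((2*(-2))*(-2))/9 = (-4*(-2))/9 = (⅑)*8 = 8/9 ≈ 0.88889)
Z(v) = -294 + 6*v (Z(v) = 6*(v - 49) = 6*(-49 + v) = -294 + 6*v)
y(x) = 1186/423 - x (y(x) = (8/9 + 90/47) - x = 1186/423 - x)
59778/(y(-116) + Z(-169)) = 59778/((1186/423 - 1*(-116)) + (-294 + 6*(-169))) = 59778/((1186/423 + 116) + (-294 - 1014)) = 59778/(50254/423 - 1308) = 59778/(-503030/423) = 59778*(-423/503030) = -12643047/251515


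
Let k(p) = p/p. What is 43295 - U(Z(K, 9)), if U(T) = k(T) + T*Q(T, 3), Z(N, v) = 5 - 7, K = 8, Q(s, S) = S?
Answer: 43300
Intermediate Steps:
k(p) = 1
Z(N, v) = -2
U(T) = 1 + 3*T (U(T) = 1 + T*3 = 1 + 3*T)
43295 - U(Z(K, 9)) = 43295 - (1 + 3*(-2)) = 43295 - (1 - 6) = 43295 - 1*(-5) = 43295 + 5 = 43300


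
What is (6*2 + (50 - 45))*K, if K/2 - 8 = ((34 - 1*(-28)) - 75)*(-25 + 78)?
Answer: -23154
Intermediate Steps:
K = -1362 (K = 16 + 2*(((34 - 1*(-28)) - 75)*(-25 + 78)) = 16 + 2*(((34 + 28) - 75)*53) = 16 + 2*((62 - 75)*53) = 16 + 2*(-13*53) = 16 + 2*(-689) = 16 - 1378 = -1362)
(6*2 + (50 - 45))*K = (6*2 + (50 - 45))*(-1362) = (12 + 5)*(-1362) = 17*(-1362) = -23154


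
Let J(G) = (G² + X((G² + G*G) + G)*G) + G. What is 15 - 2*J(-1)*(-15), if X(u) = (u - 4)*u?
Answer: 105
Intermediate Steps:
X(u) = u*(-4 + u) (X(u) = (-4 + u)*u = u*(-4 + u))
J(G) = G + G² + G*(G + 2*G²)*(-4 + G + 2*G²) (J(G) = (G² + (((G² + G*G) + G)*(-4 + ((G² + G*G) + G)))*G) + G = (G² + (((G² + G²) + G)*(-4 + ((G² + G²) + G)))*G) + G = (G² + ((2*G² + G)*(-4 + (2*G² + G)))*G) + G = (G² + ((G + 2*G²)*(-4 + (G + 2*G²)))*G) + G = (G² + ((G + 2*G²)*(-4 + G + 2*G²))*G) + G = (G² + G*(G + 2*G²)*(-4 + G + 2*G²)) + G = G + G² + G*(G + 2*G²)*(-4 + G + 2*G²))
15 - 2*J(-1)*(-15) = 15 - (-2)*(1 - 1 - (1 + 2*(-1))*(-4 - (1 + 2*(-1))))*(-15) = 15 - (-2)*(1 - 1 - (1 - 2)*(-4 - (1 - 2)))*(-15) = 15 - (-2)*(1 - 1 - 1*(-1)*(-4 - 1*(-1)))*(-15) = 15 - (-2)*(1 - 1 - 1*(-1)*(-4 + 1))*(-15) = 15 - (-2)*(1 - 1 - 1*(-1)*(-3))*(-15) = 15 - (-2)*(1 - 1 - 3)*(-15) = 15 - (-2)*(-3)*(-15) = 15 - 2*3*(-15) = 15 - 6*(-15) = 15 + 90 = 105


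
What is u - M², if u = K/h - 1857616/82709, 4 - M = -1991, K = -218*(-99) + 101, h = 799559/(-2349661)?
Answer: -267417258633989886/66130725331 ≈ -4.0438e+6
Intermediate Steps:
h = -799559/2349661 (h = 799559*(-1/2349661) = -799559/2349661 ≈ -0.34029)
K = 21683 (K = 21582 + 101 = 21683)
M = 1995 (M = 4 - 1*(-1991) = 4 + 1991 = 1995)
u = -4215318548476611/66130725331 (u = 21683/(-799559/2349661) - 1857616/82709 = 21683*(-2349661/799559) - 1857616*1/82709 = -50947699463/799559 - 1857616/82709 = -4215318548476611/66130725331 ≈ -63742.)
u - M² = -4215318548476611/66130725331 - 1*1995² = -4215318548476611/66130725331 - 1*3980025 = -4215318548476611/66130725331 - 3980025 = -267417258633989886/66130725331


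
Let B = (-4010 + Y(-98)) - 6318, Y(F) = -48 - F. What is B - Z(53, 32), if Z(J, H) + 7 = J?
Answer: -10324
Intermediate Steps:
B = -10278 (B = (-4010 + (-48 - 1*(-98))) - 6318 = (-4010 + (-48 + 98)) - 6318 = (-4010 + 50) - 6318 = -3960 - 6318 = -10278)
Z(J, H) = -7 + J
B - Z(53, 32) = -10278 - (-7 + 53) = -10278 - 1*46 = -10278 - 46 = -10324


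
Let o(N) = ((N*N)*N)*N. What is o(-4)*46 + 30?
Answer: 11806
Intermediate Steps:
o(N) = N**4 (o(N) = (N**2*N)*N = N**3*N = N**4)
o(-4)*46 + 30 = (-4)**4*46 + 30 = 256*46 + 30 = 11776 + 30 = 11806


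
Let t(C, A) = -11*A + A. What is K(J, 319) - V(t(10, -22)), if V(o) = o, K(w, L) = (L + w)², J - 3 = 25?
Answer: 120189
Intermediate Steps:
J = 28 (J = 3 + 25 = 28)
t(C, A) = -10*A
K(J, 319) - V(t(10, -22)) = (319 + 28)² - (-10)*(-22) = 347² - 1*220 = 120409 - 220 = 120189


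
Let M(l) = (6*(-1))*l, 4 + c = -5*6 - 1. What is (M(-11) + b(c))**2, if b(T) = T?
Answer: 961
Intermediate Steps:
c = -35 (c = -4 + (-5*6 - 1) = -4 + (-30 - 1) = -4 - 31 = -35)
M(l) = -6*l
(M(-11) + b(c))**2 = (-6*(-11) - 35)**2 = (66 - 35)**2 = 31**2 = 961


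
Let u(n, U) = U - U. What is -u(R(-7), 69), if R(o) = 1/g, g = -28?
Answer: 0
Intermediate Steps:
R(o) = -1/28 (R(o) = 1/(-28) = -1/28)
u(n, U) = 0
-u(R(-7), 69) = -1*0 = 0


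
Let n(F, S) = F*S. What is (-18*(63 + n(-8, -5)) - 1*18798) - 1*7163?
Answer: -27815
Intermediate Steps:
(-18*(63 + n(-8, -5)) - 1*18798) - 1*7163 = (-18*(63 - 8*(-5)) - 1*18798) - 1*7163 = (-18*(63 + 40) - 18798) - 7163 = (-18*103 - 18798) - 7163 = (-1854 - 18798) - 7163 = -20652 - 7163 = -27815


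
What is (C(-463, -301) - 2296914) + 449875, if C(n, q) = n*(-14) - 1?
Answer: -1840558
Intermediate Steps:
C(n, q) = -1 - 14*n (C(n, q) = -14*n - 1 = -1 - 14*n)
(C(-463, -301) - 2296914) + 449875 = ((-1 - 14*(-463)) - 2296914) + 449875 = ((-1 + 6482) - 2296914) + 449875 = (6481 - 2296914) + 449875 = -2290433 + 449875 = -1840558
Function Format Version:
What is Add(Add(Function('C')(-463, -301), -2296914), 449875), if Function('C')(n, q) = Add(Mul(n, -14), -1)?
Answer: -1840558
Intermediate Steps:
Function('C')(n, q) = Add(-1, Mul(-14, n)) (Function('C')(n, q) = Add(Mul(-14, n), -1) = Add(-1, Mul(-14, n)))
Add(Add(Function('C')(-463, -301), -2296914), 449875) = Add(Add(Add(-1, Mul(-14, -463)), -2296914), 449875) = Add(Add(Add(-1, 6482), -2296914), 449875) = Add(Add(6481, -2296914), 449875) = Add(-2290433, 449875) = -1840558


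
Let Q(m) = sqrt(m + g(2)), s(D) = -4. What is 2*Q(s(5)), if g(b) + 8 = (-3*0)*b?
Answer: 4*I*sqrt(3) ≈ 6.9282*I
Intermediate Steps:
g(b) = -8 (g(b) = -8 + (-3*0)*b = -8 + 0*b = -8 + 0 = -8)
Q(m) = sqrt(-8 + m) (Q(m) = sqrt(m - 8) = sqrt(-8 + m))
2*Q(s(5)) = 2*sqrt(-8 - 4) = 2*sqrt(-12) = 2*(2*I*sqrt(3)) = 4*I*sqrt(3)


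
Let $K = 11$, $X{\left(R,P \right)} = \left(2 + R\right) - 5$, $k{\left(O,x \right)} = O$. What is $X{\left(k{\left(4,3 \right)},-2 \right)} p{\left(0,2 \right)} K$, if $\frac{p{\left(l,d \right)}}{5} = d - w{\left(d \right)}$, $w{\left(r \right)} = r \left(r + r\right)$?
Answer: $-330$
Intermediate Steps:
$X{\left(R,P \right)} = -3 + R$
$w{\left(r \right)} = 2 r^{2}$ ($w{\left(r \right)} = r 2 r = 2 r^{2}$)
$p{\left(l,d \right)} = - 10 d^{2} + 5 d$ ($p{\left(l,d \right)} = 5 \left(d - 2 d^{2}\right) = - 10 d^{2} + 5 d$)
$X{\left(k{\left(4,3 \right)},-2 \right)} p{\left(0,2 \right)} K = \left(-3 + 4\right) 5 \cdot 2 \left(1 - 4\right) 11 = 1 \cdot 5 \cdot 2 \left(1 - 4\right) 11 = 1 \cdot 5 \cdot 2 \left(-3\right) 11 = 1 \left(-30\right) 11 = \left(-30\right) 11 = -330$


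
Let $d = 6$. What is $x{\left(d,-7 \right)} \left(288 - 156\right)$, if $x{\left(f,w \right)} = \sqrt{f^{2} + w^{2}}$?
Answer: $132 \sqrt{85} \approx 1217.0$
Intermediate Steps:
$x{\left(d,-7 \right)} \left(288 - 156\right) = \sqrt{6^{2} + \left(-7\right)^{2}} \left(288 - 156\right) = \sqrt{36 + 49} \cdot 132 = \sqrt{85} \cdot 132 = 132 \sqrt{85}$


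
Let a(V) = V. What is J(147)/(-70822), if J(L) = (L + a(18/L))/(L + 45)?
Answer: -2403/222097792 ≈ -1.0820e-5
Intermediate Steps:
J(L) = (L + 18/L)/(45 + L) (J(L) = (L + 18/L)/(L + 45) = (L + 18/L)/(45 + L))
J(147)/(-70822) = ((18 + 147²)/(147*(45 + 147)))/(-70822) = ((1/147)*(18 + 21609)/192)*(-1/70822) = ((1/147)*(1/192)*21627)*(-1/70822) = (2403/3136)*(-1/70822) = -2403/222097792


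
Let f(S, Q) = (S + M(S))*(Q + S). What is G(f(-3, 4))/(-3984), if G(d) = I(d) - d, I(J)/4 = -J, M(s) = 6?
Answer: 5/1328 ≈ 0.0037651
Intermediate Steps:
f(S, Q) = (6 + S)*(Q + S) (f(S, Q) = (S + 6)*(Q + S) = (6 + S)*(Q + S))
I(J) = -4*J (I(J) = 4*(-J) = -4*J)
G(d) = -5*d (G(d) = -4*d - d = -5*d)
G(f(-3, 4))/(-3984) = -5*((-3)² + 6*4 + 6*(-3) + 4*(-3))/(-3984) = -5*(9 + 24 - 18 - 12)*(-1/3984) = -5*3*(-1/3984) = -15*(-1/3984) = 5/1328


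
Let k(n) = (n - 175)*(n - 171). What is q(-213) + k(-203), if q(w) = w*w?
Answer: 186741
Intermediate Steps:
k(n) = (-175 + n)*(-171 + n)
q(w) = w²
q(-213) + k(-203) = (-213)² + (29925 + (-203)² - 346*(-203)) = 45369 + (29925 + 41209 + 70238) = 45369 + 141372 = 186741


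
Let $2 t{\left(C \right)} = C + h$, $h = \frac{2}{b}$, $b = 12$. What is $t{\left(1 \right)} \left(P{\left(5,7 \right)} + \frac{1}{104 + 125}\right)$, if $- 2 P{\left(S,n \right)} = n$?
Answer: $- \frac{11207}{5496} \approx -2.0391$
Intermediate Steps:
$P{\left(S,n \right)} = - \frac{n}{2}$
$h = \frac{1}{6}$ ($h = \frac{2}{12} = 2 \cdot \frac{1}{12} = \frac{1}{6} \approx 0.16667$)
$t{\left(C \right)} = \frac{1}{12} + \frac{C}{2}$ ($t{\left(C \right)} = \frac{C + \frac{1}{6}}{2} = \frac{\frac{1}{6} + C}{2} = \frac{1}{12} + \frac{C}{2}$)
$t{\left(1 \right)} \left(P{\left(5,7 \right)} + \frac{1}{104 + 125}\right) = \left(\frac{1}{12} + \frac{1}{2} \cdot 1\right) \left(\left(- \frac{1}{2}\right) 7 + \frac{1}{104 + 125}\right) = \left(\frac{1}{12} + \frac{1}{2}\right) \left(- \frac{7}{2} + \frac{1}{229}\right) = \frac{7 \left(- \frac{7}{2} + \frac{1}{229}\right)}{12} = \frac{7}{12} \left(- \frac{1601}{458}\right) = - \frac{11207}{5496}$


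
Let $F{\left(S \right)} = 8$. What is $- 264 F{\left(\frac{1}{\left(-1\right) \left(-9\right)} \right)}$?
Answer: $-2112$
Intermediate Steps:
$- 264 F{\left(\frac{1}{\left(-1\right) \left(-9\right)} \right)} = \left(-264\right) 8 = -2112$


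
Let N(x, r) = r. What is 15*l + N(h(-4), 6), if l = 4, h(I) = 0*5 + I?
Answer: 66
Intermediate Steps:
h(I) = I (h(I) = 0 + I = I)
15*l + N(h(-4), 6) = 15*4 + 6 = 60 + 6 = 66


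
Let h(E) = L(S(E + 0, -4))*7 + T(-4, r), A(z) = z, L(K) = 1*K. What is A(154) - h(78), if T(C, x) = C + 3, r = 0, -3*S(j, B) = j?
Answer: 337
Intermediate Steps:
S(j, B) = -j/3
T(C, x) = 3 + C
L(K) = K
h(E) = -1 - 7*E/3 (h(E) = -(E + 0)/3*7 + (3 - 4) = -E/3*7 - 1 = -7*E/3 - 1 = -1 - 7*E/3)
A(154) - h(78) = 154 - (-1 - 7/3*78) = 154 - (-1 - 182) = 154 - 1*(-183) = 154 + 183 = 337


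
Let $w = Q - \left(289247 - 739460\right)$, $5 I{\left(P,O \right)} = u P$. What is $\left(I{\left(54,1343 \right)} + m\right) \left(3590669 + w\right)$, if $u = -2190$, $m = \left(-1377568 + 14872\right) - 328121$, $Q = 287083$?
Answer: $-7420161825585$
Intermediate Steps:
$m = -1690817$ ($m = -1362696 - 328121 = -1690817$)
$I{\left(P,O \right)} = - 438 P$ ($I{\left(P,O \right)} = \frac{\left(-2190\right) P}{5} = - 438 P$)
$w = 737296$ ($w = 287083 - \left(289247 - 739460\right) = 287083 - -450213 = 287083 + 450213 = 737296$)
$\left(I{\left(54,1343 \right)} + m\right) \left(3590669 + w\right) = \left(\left(-438\right) 54 - 1690817\right) \left(3590669 + 737296\right) = \left(-23652 - 1690817\right) 4327965 = \left(-1714469\right) 4327965 = -7420161825585$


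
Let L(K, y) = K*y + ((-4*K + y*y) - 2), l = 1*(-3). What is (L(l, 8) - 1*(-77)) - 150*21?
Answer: -3023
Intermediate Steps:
l = -3
L(K, y) = -2 + y² - 4*K + K*y (L(K, y) = K*y + ((-4*K + y²) - 2) = K*y + ((y² - 4*K) - 2) = K*y + (-2 + y² - 4*K) = -2 + y² - 4*K + K*y)
(L(l, 8) - 1*(-77)) - 150*21 = ((-2 + 8² - 4*(-3) - 3*8) - 1*(-77)) - 150*21 = ((-2 + 64 + 12 - 24) + 77) - 3150 = (50 + 77) - 3150 = 127 - 3150 = -3023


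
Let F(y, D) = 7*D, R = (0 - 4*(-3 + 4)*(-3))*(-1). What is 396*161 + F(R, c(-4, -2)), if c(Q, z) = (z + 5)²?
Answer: 63819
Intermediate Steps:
c(Q, z) = (5 + z)²
R = -12 (R = (0 - 4*(-3))*(-1) = (0 + 12)*(-1) = 12*(-1) = -12)
396*161 + F(R, c(-4, -2)) = 396*161 + 7*(5 - 2)² = 63756 + 7*3² = 63756 + 7*9 = 63756 + 63 = 63819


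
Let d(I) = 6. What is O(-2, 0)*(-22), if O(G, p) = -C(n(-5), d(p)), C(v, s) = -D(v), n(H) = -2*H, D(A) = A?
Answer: -220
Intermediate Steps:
C(v, s) = -v
O(G, p) = 10 (O(G, p) = -(-1)*(-2*(-5)) = -(-1)*10 = -1*(-10) = 10)
O(-2, 0)*(-22) = 10*(-22) = -220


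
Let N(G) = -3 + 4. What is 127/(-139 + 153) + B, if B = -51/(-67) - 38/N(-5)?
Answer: -26421/938 ≈ -28.167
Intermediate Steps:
N(G) = 1
B = -2495/67 (B = -51/(-67) - 38/1 = -51*(-1/67) - 38*1 = 51/67 - 38 = -2495/67 ≈ -37.239)
127/(-139 + 153) + B = 127/(-139 + 153) - 2495/67 = 127/14 - 2495/67 = -26421/938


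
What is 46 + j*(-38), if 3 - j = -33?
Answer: -1322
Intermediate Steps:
j = 36 (j = 3 - 1*(-33) = 3 + 33 = 36)
46 + j*(-38) = 46 + 36*(-38) = 46 - 1368 = -1322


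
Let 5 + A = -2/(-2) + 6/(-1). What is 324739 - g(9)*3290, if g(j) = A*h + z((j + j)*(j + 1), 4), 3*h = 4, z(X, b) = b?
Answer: 1066337/3 ≈ 3.5545e+5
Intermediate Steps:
h = 4/3 (h = (⅓)*4 = 4/3 ≈ 1.3333)
A = -10 (A = -5 + (-2/(-2) + 6/(-1)) = -5 + (-2*(-½) + 6*(-1)) = -5 + (1 - 6) = -5 - 5 = -10)
g(j) = -28/3 (g(j) = -10*4/3 + 4 = -40/3 + 4 = -28/3)
324739 - g(9)*3290 = 324739 - (-28)*3290/3 = 324739 - 1*(-92120/3) = 324739 + 92120/3 = 1066337/3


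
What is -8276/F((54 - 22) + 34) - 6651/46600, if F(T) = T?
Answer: -193050283/1537800 ≈ -125.54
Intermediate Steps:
-8276/F((54 - 22) + 34) - 6651/46600 = -8276/((54 - 22) + 34) - 6651/46600 = -8276/(32 + 34) - 6651*1/46600 = -8276/66 - 6651/46600 = -8276*1/66 - 6651/46600 = -4138/33 - 6651/46600 = -193050283/1537800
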